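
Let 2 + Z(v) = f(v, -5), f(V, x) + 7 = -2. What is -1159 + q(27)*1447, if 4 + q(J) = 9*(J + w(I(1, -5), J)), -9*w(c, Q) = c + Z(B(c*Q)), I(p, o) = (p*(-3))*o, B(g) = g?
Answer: 338886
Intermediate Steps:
f(V, x) = -9 (f(V, x) = -7 - 2 = -9)
Z(v) = -11 (Z(v) = -2 - 9 = -11)
I(p, o) = -3*o*p (I(p, o) = (-3*p)*o = -3*o*p)
w(c, Q) = 11/9 - c/9 (w(c, Q) = -(c - 11)/9 = -(-11 + c)/9 = 11/9 - c/9)
q(J) = -8 + 9*J (q(J) = -4 + 9*(J + (11/9 - (-1)*(-5)/3)) = -4 + 9*(J + (11/9 - 1/9*15)) = -4 + 9*(J + (11/9 - 5/3)) = -4 + 9*(J - 4/9) = -4 + 9*(-4/9 + J) = -4 + (-4 + 9*J) = -8 + 9*J)
-1159 + q(27)*1447 = -1159 + (-8 + 9*27)*1447 = -1159 + (-8 + 243)*1447 = -1159 + 235*1447 = -1159 + 340045 = 338886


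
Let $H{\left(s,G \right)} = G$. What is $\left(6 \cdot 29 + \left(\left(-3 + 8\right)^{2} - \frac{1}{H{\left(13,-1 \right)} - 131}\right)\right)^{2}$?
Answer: $\frac{690060361}{17424} \approx 39604.0$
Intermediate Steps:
$\left(6 \cdot 29 + \left(\left(-3 + 8\right)^{2} - \frac{1}{H{\left(13,-1 \right)} - 131}\right)\right)^{2} = \left(6 \cdot 29 - \left(\frac{1}{-1 - 131} - \left(-3 + 8\right)^{2}\right)\right)^{2} = \left(174 + \left(5^{2} - \frac{1}{-132}\right)\right)^{2} = \left(174 + \left(25 - - \frac{1}{132}\right)\right)^{2} = \left(174 + \left(25 + \frac{1}{132}\right)\right)^{2} = \left(174 + \frac{3301}{132}\right)^{2} = \left(\frac{26269}{132}\right)^{2} = \frac{690060361}{17424}$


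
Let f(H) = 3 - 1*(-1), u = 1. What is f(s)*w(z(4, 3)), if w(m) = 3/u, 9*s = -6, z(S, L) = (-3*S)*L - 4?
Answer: 12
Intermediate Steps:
z(S, L) = -4 - 3*L*S (z(S, L) = -3*L*S - 4 = -4 - 3*L*S)
s = -2/3 (s = (1/9)*(-6) = -2/3 ≈ -0.66667)
f(H) = 4 (f(H) = 3 + 1 = 4)
w(m) = 3 (w(m) = 3/1 = 3*1 = 3)
f(s)*w(z(4, 3)) = 4*3 = 12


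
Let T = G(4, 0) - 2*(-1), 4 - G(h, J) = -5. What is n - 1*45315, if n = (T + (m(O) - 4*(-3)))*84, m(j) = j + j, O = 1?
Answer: -43215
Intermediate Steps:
G(h, J) = 9 (G(h, J) = 4 - 1*(-5) = 4 + 5 = 9)
m(j) = 2*j
T = 11 (T = 9 - 2*(-1) = 9 + 2 = 11)
n = 2100 (n = (11 + (2*1 - 4*(-3)))*84 = (11 + (2 + 12))*84 = (11 + 14)*84 = 25*84 = 2100)
n - 1*45315 = 2100 - 1*45315 = 2100 - 45315 = -43215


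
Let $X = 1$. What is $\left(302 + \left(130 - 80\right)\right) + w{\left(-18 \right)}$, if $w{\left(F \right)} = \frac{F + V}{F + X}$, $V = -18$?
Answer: $\frac{6020}{17} \approx 354.12$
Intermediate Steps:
$w{\left(F \right)} = \frac{-18 + F}{1 + F}$ ($w{\left(F \right)} = \frac{F - 18}{F + 1} = \frac{-18 + F}{1 + F}$)
$\left(302 + \left(130 - 80\right)\right) + w{\left(-18 \right)} = \left(302 + \left(130 - 80\right)\right) + \frac{-18 - 18}{1 - 18} = \left(302 + \left(130 - 80\right)\right) + \frac{1}{-17} \left(-36\right) = \left(302 + 50\right) - - \frac{36}{17} = 352 + \frac{36}{17} = \frac{6020}{17}$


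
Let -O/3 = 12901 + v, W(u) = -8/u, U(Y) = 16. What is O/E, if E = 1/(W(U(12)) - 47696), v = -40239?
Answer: -3911780751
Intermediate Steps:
O = 82014 (O = -3*(12901 - 40239) = -3*(-27338) = 82014)
E = -2/95393 (E = 1/(-8/16 - 47696) = 1/(-8*1/16 - 47696) = 1/(-½ - 47696) = 1/(-95393/2) = -2/95393 ≈ -2.0966e-5)
O/E = 82014/(-2/95393) = 82014*(-95393/2) = -3911780751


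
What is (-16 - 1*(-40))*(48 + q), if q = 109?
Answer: 3768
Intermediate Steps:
(-16 - 1*(-40))*(48 + q) = (-16 - 1*(-40))*(48 + 109) = (-16 + 40)*157 = 24*157 = 3768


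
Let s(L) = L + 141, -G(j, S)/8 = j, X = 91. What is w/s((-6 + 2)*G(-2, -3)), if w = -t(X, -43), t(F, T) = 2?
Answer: -2/77 ≈ -0.025974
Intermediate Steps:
G(j, S) = -8*j
s(L) = 141 + L
w = -2 (w = -1*2 = -2)
w/s((-6 + 2)*G(-2, -3)) = -2/(141 + (-6 + 2)*(-8*(-2))) = -2/(141 - 4*16) = -2/(141 - 64) = -2/77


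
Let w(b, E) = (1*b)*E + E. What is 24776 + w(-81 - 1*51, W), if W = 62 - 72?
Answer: 26086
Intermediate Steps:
W = -10
w(b, E) = E + E*b (w(b, E) = b*E + E = E*b + E = E + E*b)
24776 + w(-81 - 1*51, W) = 24776 - 10*(1 + (-81 - 1*51)) = 24776 - 10*(1 + (-81 - 51)) = 24776 - 10*(1 - 132) = 24776 - 10*(-131) = 24776 + 1310 = 26086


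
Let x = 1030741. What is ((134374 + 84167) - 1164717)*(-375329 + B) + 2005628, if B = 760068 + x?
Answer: -1339291198852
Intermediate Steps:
B = 1790809 (B = 760068 + 1030741 = 1790809)
((134374 + 84167) - 1164717)*(-375329 + B) + 2005628 = ((134374 + 84167) - 1164717)*(-375329 + 1790809) + 2005628 = (218541 - 1164717)*1415480 + 2005628 = -946176*1415480 + 2005628 = -1339293204480 + 2005628 = -1339291198852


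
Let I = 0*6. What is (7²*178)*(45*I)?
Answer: 0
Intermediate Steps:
I = 0
(7²*178)*(45*I) = (7²*178)*(45*0) = (49*178)*0 = 8722*0 = 0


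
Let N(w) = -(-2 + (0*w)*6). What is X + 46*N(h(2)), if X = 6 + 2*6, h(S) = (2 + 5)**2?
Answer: 110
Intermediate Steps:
h(S) = 49 (h(S) = 7**2 = 49)
X = 18 (X = 6 + 12 = 18)
N(w) = 2 (N(w) = -(-2 + 0*6) = -(-2 + 0) = -1*(-2) = 2)
X + 46*N(h(2)) = 18 + 46*2 = 18 + 92 = 110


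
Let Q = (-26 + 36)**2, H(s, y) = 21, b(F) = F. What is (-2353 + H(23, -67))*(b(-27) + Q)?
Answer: -170236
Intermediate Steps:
Q = 100 (Q = 10**2 = 100)
(-2353 + H(23, -67))*(b(-27) + Q) = (-2353 + 21)*(-27 + 100) = -2332*73 = -170236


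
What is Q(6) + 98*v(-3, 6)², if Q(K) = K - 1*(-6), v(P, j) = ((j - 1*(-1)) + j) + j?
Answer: 35390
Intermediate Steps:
v(P, j) = 1 + 3*j (v(P, j) = ((j + 1) + j) + j = ((1 + j) + j) + j = (1 + 2*j) + j = 1 + 3*j)
Q(K) = 6 + K (Q(K) = K + 6 = 6 + K)
Q(6) + 98*v(-3, 6)² = (6 + 6) + 98*(1 + 3*6)² = 12 + 98*(1 + 18)² = 12 + 98*19² = 12 + 98*361 = 12 + 35378 = 35390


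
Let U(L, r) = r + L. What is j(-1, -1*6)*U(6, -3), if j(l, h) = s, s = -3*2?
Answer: -18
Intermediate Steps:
U(L, r) = L + r
s = -6
j(l, h) = -6
j(-1, -1*6)*U(6, -3) = -6*(6 - 3) = -6*3 = -18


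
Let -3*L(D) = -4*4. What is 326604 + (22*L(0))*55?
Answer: 999172/3 ≈ 3.3306e+5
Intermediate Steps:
L(D) = 16/3 (L(D) = -(-4)*4/3 = -1/3*(-16) = 16/3)
326604 + (22*L(0))*55 = 326604 + (22*(16/3))*55 = 326604 + (352/3)*55 = 326604 + 19360/3 = 999172/3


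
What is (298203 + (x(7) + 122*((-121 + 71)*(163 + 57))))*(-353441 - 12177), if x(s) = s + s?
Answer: 381625852894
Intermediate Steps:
x(s) = 2*s
(298203 + (x(7) + 122*((-121 + 71)*(163 + 57))))*(-353441 - 12177) = (298203 + (2*7 + 122*((-121 + 71)*(163 + 57))))*(-353441 - 12177) = (298203 + (14 + 122*(-50*220)))*(-365618) = (298203 + (14 + 122*(-11000)))*(-365618) = (298203 + (14 - 1342000))*(-365618) = (298203 - 1341986)*(-365618) = -1043783*(-365618) = 381625852894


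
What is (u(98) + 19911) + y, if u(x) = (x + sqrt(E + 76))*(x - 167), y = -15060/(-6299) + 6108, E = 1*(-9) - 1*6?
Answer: 121314903/6299 - 69*sqrt(61) ≈ 18721.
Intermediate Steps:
E = -15 (E = -9 - 6 = -15)
y = 38489352/6299 (y = -15060*(-1/6299) + 6108 = 15060/6299 + 6108 = 38489352/6299 ≈ 6110.4)
u(x) = (-167 + x)*(x + sqrt(61)) (u(x) = (x + sqrt(-15 + 76))*(x - 167) = (x + sqrt(61))*(-167 + x) = (-167 + x)*(x + sqrt(61)))
(u(98) + 19911) + y = ((98**2 - 167*98 - 167*sqrt(61) + 98*sqrt(61)) + 19911) + 38489352/6299 = ((9604 - 16366 - 167*sqrt(61) + 98*sqrt(61)) + 19911) + 38489352/6299 = ((-6762 - 69*sqrt(61)) + 19911) + 38489352/6299 = (13149 - 69*sqrt(61)) + 38489352/6299 = 121314903/6299 - 69*sqrt(61)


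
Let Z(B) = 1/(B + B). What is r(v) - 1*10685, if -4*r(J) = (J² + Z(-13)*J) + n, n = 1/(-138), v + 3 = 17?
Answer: -77026205/7176 ≈ -10734.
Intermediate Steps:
v = 14 (v = -3 + 17 = 14)
Z(B) = 1/(2*B)
n = -1/138 ≈ -0.0072464
r(J) = 1/552 - J²/4 + J/104 (r(J) = -((J² + ((½)/(-13))*J) - 1/138)/4 = -((J² + ((½)*(-1/13))*J) - 1/138)/4 = -((J² - J/26) - 1/138)/4 = -(-1/138 + J² - J/26)/4 = 1/552 - J²/4 + J/104)
r(v) - 1*10685 = (1/552 - ¼*14² + (1/104)*14) - 1*10685 = (1/552 - ¼*196 + 7/52) - 10685 = (1/552 - 49 + 7/52) - 10685 = -350645/7176 - 10685 = -77026205/7176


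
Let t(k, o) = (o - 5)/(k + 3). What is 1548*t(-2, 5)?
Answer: 0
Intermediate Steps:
t(k, o) = (-5 + o)/(3 + k)
1548*t(-2, 5) = 1548*((-5 + 5)/(3 - 2)) = 1548*(0/1) = 1548*(1*0) = 1548*0 = 0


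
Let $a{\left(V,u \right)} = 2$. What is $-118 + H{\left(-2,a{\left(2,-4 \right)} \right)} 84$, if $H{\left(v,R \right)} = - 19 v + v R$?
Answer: $2738$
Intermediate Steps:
$H{\left(v,R \right)} = - 19 v + R v$
$-118 + H{\left(-2,a{\left(2,-4 \right)} \right)} 84 = -118 + - 2 \left(-19 + 2\right) 84 = -118 + \left(-2\right) \left(-17\right) 84 = -118 + 34 \cdot 84 = -118 + 2856 = 2738$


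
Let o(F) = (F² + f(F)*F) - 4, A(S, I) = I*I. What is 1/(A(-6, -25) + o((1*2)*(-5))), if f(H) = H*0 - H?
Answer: 1/621 ≈ 0.0016103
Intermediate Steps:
f(H) = -H (f(H) = 0 - H = -H)
A(S, I) = I²
o(F) = -4 (o(F) = (F² + (-F)*F) - 4 = (F² - F²) - 4 = 0 - 4 = -4)
1/(A(-6, -25) + o((1*2)*(-5))) = 1/((-25)² - 4) = 1/(625 - 4) = 1/621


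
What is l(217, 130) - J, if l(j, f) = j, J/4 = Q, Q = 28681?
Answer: -114507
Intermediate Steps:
J = 114724 (J = 4*28681 = 114724)
l(217, 130) - J = 217 - 1*114724 = 217 - 114724 = -114507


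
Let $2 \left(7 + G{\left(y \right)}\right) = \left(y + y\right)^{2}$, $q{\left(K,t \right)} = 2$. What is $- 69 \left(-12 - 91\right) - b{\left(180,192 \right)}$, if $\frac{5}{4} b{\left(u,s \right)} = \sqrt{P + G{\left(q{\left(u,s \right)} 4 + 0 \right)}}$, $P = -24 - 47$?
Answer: $7107 - 4 \sqrt{2} \approx 7101.3$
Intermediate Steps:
$P = -71$ ($P = -24 - 47 = -71$)
$G{\left(y \right)} = -7 + 2 y^{2}$ ($G{\left(y \right)} = -7 + \frac{\left(y + y\right)^{2}}{2} = -7 + \frac{\left(2 y\right)^{2}}{2} = -7 + \frac{4 y^{2}}{2} = -7 + 2 y^{2}$)
$b{\left(u,s \right)} = 4 \sqrt{2}$ ($b{\left(u,s \right)} = \frac{4 \sqrt{-71 - \left(7 - 2 \left(2 \cdot 4 + 0\right)^{2}\right)}}{5} = \frac{4 \sqrt{-71 - \left(7 - 2 \left(8 + 0\right)^{2}\right)}}{5} = \frac{4 \sqrt{-71 - \left(7 - 2 \cdot 8^{2}\right)}}{5} = \frac{4 \sqrt{-71 + \left(-7 + 2 \cdot 64\right)}}{5} = \frac{4 \sqrt{-71 + \left(-7 + 128\right)}}{5} = \frac{4 \sqrt{-71 + 121}}{5} = \frac{4 \sqrt{50}}{5} = \frac{4 \cdot 5 \sqrt{2}}{5} = 4 \sqrt{2}$)
$- 69 \left(-12 - 91\right) - b{\left(180,192 \right)} = - 69 \left(-12 - 91\right) - 4 \sqrt{2} = \left(-69\right) \left(-103\right) - 4 \sqrt{2} = 7107 - 4 \sqrt{2}$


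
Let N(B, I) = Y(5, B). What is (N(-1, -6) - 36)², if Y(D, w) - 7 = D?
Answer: 576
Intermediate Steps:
Y(D, w) = 7 + D
N(B, I) = 12 (N(B, I) = 7 + 5 = 12)
(N(-1, -6) - 36)² = (12 - 36)² = (-24)² = 576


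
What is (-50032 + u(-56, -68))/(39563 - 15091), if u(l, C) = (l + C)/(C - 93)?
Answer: -2013757/984998 ≈ -2.0444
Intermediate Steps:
u(l, C) = (C + l)/(-93 + C)
(-50032 + u(-56, -68))/(39563 - 15091) = (-50032 + (-68 - 56)/(-93 - 68))/(39563 - 15091) = (-50032 - 124/(-161))/24472 = (-50032 - 1/161*(-124))*(1/24472) = (-50032 + 124/161)*(1/24472) = -8055028/161*1/24472 = -2013757/984998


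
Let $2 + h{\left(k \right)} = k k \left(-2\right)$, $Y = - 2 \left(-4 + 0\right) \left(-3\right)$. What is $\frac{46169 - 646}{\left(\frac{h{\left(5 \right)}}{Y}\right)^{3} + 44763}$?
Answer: $\frac{9832968}{9671005} \approx 1.0167$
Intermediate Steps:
$Y = -24$ ($Y = \left(-2\right) \left(-4\right) \left(-3\right) = 8 \left(-3\right) = -24$)
$h{\left(k \right)} = -2 - 2 k^{2}$ ($h{\left(k \right)} = -2 + k k \left(-2\right) = -2 + k^{2} \left(-2\right) = -2 - 2 k^{2}$)
$\frac{46169 - 646}{\left(\frac{h{\left(5 \right)}}{Y}\right)^{3} + 44763} = \frac{46169 - 646}{\left(\frac{-2 - 2 \cdot 5^{2}}{-24}\right)^{3} + 44763} = \frac{45523}{\left(\left(-2 - 50\right) \left(- \frac{1}{24}\right)\right)^{3} + 44763} = \frac{45523}{\left(\left(-52\right) \left(- \frac{1}{24}\right)\right)^{3} + 44763} = \frac{45523}{\left(\frac{13}{6}\right)^{3} + 44763} = \frac{45523}{\frac{2197}{216} + 44763} = \frac{45523}{\frac{9671005}{216}} = 45523 \cdot \frac{216}{9671005} = \frac{9832968}{9671005}$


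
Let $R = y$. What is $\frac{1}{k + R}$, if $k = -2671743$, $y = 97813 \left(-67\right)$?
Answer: $- \frac{1}{9225214} \approx -1.084 \cdot 10^{-7}$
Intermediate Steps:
$y = -6553471$
$R = -6553471$
$\frac{1}{k + R} = \frac{1}{-2671743 - 6553471} = \frac{1}{-9225214} = - \frac{1}{9225214}$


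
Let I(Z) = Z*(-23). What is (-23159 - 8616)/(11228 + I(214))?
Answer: -31775/6306 ≈ -5.0388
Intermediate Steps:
I(Z) = -23*Z
(-23159 - 8616)/(11228 + I(214)) = (-23159 - 8616)/(11228 - 23*214) = -31775/(11228 - 4922) = -31775/6306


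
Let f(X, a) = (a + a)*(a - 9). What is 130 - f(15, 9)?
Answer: 130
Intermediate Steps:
f(X, a) = 2*a*(-9 + a) (f(X, a) = (2*a)*(-9 + a) = 2*a*(-9 + a))
130 - f(15, 9) = 130 - 2*9*(-9 + 9) = 130 - 2*9*0 = 130 - 1*0 = 130 + 0 = 130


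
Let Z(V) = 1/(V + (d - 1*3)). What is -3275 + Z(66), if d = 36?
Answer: -324224/99 ≈ -3275.0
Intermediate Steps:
Z(V) = 1/(33 + V) (Z(V) = 1/(V + (36 - 1*3)) = 1/(V + (36 - 3)) = 1/(V + 33) = 1/(33 + V))
-3275 + Z(66) = -3275 + 1/(33 + 66) = -3275 + 1/99 = -324224/99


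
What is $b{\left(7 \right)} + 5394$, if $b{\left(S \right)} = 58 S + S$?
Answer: $5807$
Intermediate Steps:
$b{\left(S \right)} = 59 S$
$b{\left(7 \right)} + 5394 = 59 \cdot 7 + 5394 = 413 + 5394 = 5807$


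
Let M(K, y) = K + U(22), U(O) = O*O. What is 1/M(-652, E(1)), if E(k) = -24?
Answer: -1/168 ≈ -0.0059524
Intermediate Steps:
U(O) = O**2
M(K, y) = 484 + K (M(K, y) = K + 22**2 = K + 484 = 484 + K)
1/M(-652, E(1)) = 1/(484 - 652) = 1/(-168) = -1/168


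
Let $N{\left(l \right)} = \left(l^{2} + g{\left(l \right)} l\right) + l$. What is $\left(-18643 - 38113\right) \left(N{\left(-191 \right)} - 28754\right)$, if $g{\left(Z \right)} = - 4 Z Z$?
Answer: $-1582301659120$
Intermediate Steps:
$g{\left(Z \right)} = - 4 Z^{2}$
$N{\left(l \right)} = l + l^{2} - 4 l^{3}$ ($N{\left(l \right)} = \left(l^{2} + - 4 l^{2} l\right) + l = \left(l^{2} - 4 l^{3}\right) + l = l + l^{2} - 4 l^{3}$)
$\left(-18643 - 38113\right) \left(N{\left(-191 \right)} - 28754\right) = \left(-18643 - 38113\right) \left(- 191 \left(1 - 191 - 4 \left(-191\right)^{2}\right) - 28754\right) = - 56756 \left(- 191 \left(1 - 191 - 145924\right) - 28754\right) = - 56756 \left(\left(-191\right) \left(-146114\right) - 28754\right) = - 56756 \left(27907774 - 28754\right) = \left(-56756\right) 27879020 = -1582301659120$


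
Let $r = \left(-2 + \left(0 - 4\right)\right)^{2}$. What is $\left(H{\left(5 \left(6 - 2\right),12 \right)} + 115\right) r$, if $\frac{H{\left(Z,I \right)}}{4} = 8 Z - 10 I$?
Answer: $9900$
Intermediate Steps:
$H{\left(Z,I \right)} = - 40 I + 32 Z$ ($H{\left(Z,I \right)} = 4 \left(8 Z - 10 I\right) = 4 \left(- 10 I + 8 Z\right) = - 40 I + 32 Z$)
$r = 36$ ($r = \left(-2 + \left(0 - 4\right)\right)^{2} = \left(-2 - 4\right)^{2} = \left(-6\right)^{2} = 36$)
$\left(H{\left(5 \left(6 - 2\right),12 \right)} + 115\right) r = \left(\left(\left(-40\right) 12 + 32 \cdot 5 \left(6 - 2\right)\right) + 115\right) 36 = \left(\left(-480 + 32 \cdot 5 \cdot 4\right) + 115\right) 36 = \left(\left(-480 + 32 \cdot 20\right) + 115\right) 36 = \left(\left(-480 + 640\right) + 115\right) 36 = \left(160 + 115\right) 36 = 275 \cdot 36 = 9900$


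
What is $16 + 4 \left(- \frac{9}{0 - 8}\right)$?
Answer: $\frac{41}{2} \approx 20.5$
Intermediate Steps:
$16 + 4 \left(- \frac{9}{0 - 8}\right) = 16 + 4 \left(- \frac{9}{-8}\right) = 16 + 4 \left(\left(-9\right) \left(- \frac{1}{8}\right)\right) = 16 + 4 \cdot \frac{9}{8} = 16 + \frac{9}{2} = \frac{41}{2}$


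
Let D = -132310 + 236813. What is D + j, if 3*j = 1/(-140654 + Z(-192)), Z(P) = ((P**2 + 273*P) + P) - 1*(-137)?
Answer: 48989229848/468783 ≈ 1.0450e+5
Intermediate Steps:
Z(P) = 137 + P**2 + 274*P (Z(P) = (P**2 + 274*P) + 137 = 137 + P**2 + 274*P)
j = -1/468783 (j = 1/(3*(-140654 + (137 + (-192)**2 + 274*(-192)))) = 1/(3*(-140654 + (137 + 36864 - 52608))) = 1/(3*(-140654 - 15607)) = (1/3)/(-156261) = (1/3)*(-1/156261) = -1/468783 ≈ -2.1332e-6)
D = 104503
D + j = 104503 - 1/468783 = 48989229848/468783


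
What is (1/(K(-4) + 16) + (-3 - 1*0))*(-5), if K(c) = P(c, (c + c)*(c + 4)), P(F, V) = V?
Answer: 235/16 ≈ 14.688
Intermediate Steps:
K(c) = 2*c*(4 + c) (K(c) = (c + c)*(c + 4) = (2*c)*(4 + c) = 2*c*(4 + c))
(1/(K(-4) + 16) + (-3 - 1*0))*(-5) = (1/(2*(-4)*(4 - 4) + 16) + (-3 - 1*0))*(-5) = (1/(2*(-4)*0 + 16) + (-3 + 0))*(-5) = (1/(0 + 16) - 3)*(-5) = (1/16 - 3)*(-5) = -47/16*(-5) = 235/16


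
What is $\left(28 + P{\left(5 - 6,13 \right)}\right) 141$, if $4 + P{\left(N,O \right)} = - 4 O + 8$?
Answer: $-2820$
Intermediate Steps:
$P{\left(N,O \right)} = 4 - 4 O$ ($P{\left(N,O \right)} = -4 - \left(-8 + 4 O\right) = 4 - 4 O$)
$\left(28 + P{\left(5 - 6,13 \right)}\right) 141 = \left(28 + \left(4 - 52\right)\right) 141 = \left(28 - 48\right) 141 = \left(-20\right) 141 = -2820$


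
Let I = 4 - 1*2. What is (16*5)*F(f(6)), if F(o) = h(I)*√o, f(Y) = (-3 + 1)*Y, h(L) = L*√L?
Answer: 320*I*√6 ≈ 783.84*I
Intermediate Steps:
I = 2 (I = 4 - 2 = 2)
h(L) = L^(3/2)
f(Y) = -2*Y
F(o) = 2*√2*√o (F(o) = 2^(3/2)*√o = (2*√2)*√o = 2*√2*√o)
(16*5)*F(f(6)) = (16*5)*(2*√2*√(-2*6)) = 80*(2*√2*√(-12)) = 80*(2*√2*(2*I*√3)) = 80*(4*I*√6) = 320*I*√6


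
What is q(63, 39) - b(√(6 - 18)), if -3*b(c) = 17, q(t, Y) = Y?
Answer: 134/3 ≈ 44.667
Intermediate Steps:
b(c) = -17/3 (b(c) = -⅓*17 = -17/3)
q(63, 39) - b(√(6 - 18)) = 39 - 1*(-17/3) = 39 + 17/3 = 134/3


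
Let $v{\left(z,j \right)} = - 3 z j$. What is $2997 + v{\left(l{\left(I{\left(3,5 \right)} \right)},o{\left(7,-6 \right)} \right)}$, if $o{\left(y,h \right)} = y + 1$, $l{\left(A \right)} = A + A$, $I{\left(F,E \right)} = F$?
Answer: $2853$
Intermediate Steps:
$l{\left(A \right)} = 2 A$
$o{\left(y,h \right)} = 1 + y$
$v{\left(z,j \right)} = - 3 j z$
$2997 + v{\left(l{\left(I{\left(3,5 \right)} \right)},o{\left(7,-6 \right)} \right)} = 2997 - 3 \left(1 + 7\right) 2 \cdot 3 = 2997 - 24 \cdot 6 = 2997 - 144 = 2853$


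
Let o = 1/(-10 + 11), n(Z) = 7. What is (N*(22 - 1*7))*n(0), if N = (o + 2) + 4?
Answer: 735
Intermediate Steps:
o = 1 (o = 1/1 = 1)
N = 7 (N = (1 + 2) + 4 = 3 + 4 = 7)
(N*(22 - 1*7))*n(0) = (7*(22 - 1*7))*7 = (7*(22 - 7))*7 = (7*15)*7 = 105*7 = 735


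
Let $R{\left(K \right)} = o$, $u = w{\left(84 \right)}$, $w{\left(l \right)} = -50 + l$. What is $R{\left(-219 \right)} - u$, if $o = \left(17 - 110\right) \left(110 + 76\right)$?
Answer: $-17332$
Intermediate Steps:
$u = 34$ ($u = -50 + 84 = 34$)
$o = -17298$ ($o = \left(-93\right) 186 = -17298$)
$R{\left(K \right)} = -17298$
$R{\left(-219 \right)} - u = -17298 - 34 = -17332$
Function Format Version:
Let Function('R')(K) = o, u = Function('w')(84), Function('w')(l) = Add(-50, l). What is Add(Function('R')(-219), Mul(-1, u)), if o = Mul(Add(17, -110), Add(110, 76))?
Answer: -17332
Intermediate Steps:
u = 34 (u = Add(-50, 84) = 34)
o = -17298 (o = Mul(-93, 186) = -17298)
Function('R')(K) = -17298
Add(Function('R')(-219), Mul(-1, u)) = Add(-17298, Mul(-1, 34)) = Add(-17298, -34) = -17332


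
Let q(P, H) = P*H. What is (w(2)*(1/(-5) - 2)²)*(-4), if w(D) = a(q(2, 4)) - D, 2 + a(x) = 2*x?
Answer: -5808/25 ≈ -232.32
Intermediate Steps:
q(P, H) = H*P
a(x) = -2 + 2*x
w(D) = 14 - D (w(D) = (-2 + 2*(4*2)) - D = (-2 + 2*8) - D = (-2 + 16) - D = 14 - D)
(w(2)*(1/(-5) - 2)²)*(-4) = ((14 - 1*2)*(1/(-5) - 2)²)*(-4) = ((14 - 2)*(-⅕ - 2)²)*(-4) = (12*(-11/5)²)*(-4) = (12*(121/25))*(-4) = (1452/25)*(-4) = -5808/25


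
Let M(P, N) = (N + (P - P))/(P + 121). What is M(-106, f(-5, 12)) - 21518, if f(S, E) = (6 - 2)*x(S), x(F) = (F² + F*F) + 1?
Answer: -107522/5 ≈ -21504.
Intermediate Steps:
x(F) = 1 + 2*F² (x(F) = (F² + F²) + 1 = 2*F² + 1 = 1 + 2*F²)
f(S, E) = 4 + 8*S² (f(S, E) = (6 - 2)*(1 + 2*S²) = 4*(1 + 2*S²) = 4 + 8*S²)
M(P, N) = N/(121 + P) (M(P, N) = (N + 0)/(121 + P) = N/(121 + P))
M(-106, f(-5, 12)) - 21518 = (4 + 8*(-5)²)/(121 - 106) - 21518 = (4 + 8*25)/15 - 21518 = (4 + 200)*(1/15) - 21518 = 204*(1/15) - 21518 = 68/5 - 21518 = -107522/5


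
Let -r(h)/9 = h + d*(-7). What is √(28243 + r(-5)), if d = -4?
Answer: 2*√7009 ≈ 167.44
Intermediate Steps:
r(h) = -252 - 9*h (r(h) = -9*(h - 4*(-7)) = -9*(h + 28) = -9*(28 + h) = -252 - 9*h)
√(28243 + r(-5)) = √(28243 + (-252 - 9*(-5))) = √(28243 + (-252 + 45)) = √(28243 - 207) = √28036 = 2*√7009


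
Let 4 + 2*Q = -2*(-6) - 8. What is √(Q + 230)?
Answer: √230 ≈ 15.166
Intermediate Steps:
Q = 0 (Q = -2 + (-2*(-6) - 8)/2 = -2 + (12 - 8)/2 = -2 + (½)*4 = -2 + 2 = 0)
√(Q + 230) = √(0 + 230) = √230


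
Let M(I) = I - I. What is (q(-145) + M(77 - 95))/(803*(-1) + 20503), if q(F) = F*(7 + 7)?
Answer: -203/1970 ≈ -0.10305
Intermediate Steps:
q(F) = 14*F (q(F) = F*14 = 14*F)
M(I) = 0
(q(-145) + M(77 - 95))/(803*(-1) + 20503) = (14*(-145) + 0)/(803*(-1) + 20503) = (-2030 + 0)/(-803 + 20503) = -2030/19700 = -2030*1/19700 = -203/1970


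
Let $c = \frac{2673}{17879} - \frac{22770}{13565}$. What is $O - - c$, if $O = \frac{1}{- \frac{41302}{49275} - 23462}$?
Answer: $- \frac{85751631633554109}{56078991736252904} \approx -1.5291$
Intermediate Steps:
$c = - \frac{74169117}{48505727}$ ($c = 2673 \cdot \frac{1}{17879} - \frac{4554}{2713} = \frac{2673}{17879} - \frac{4554}{2713} = - \frac{74169117}{48505727} \approx -1.5291$)
$O = - \frac{49275}{1156131352}$ ($O = \frac{1}{\left(-41302\right) \frac{1}{49275} - 23462} = \frac{1}{- \frac{41302}{49275} - 23462} = \frac{1}{- \frac{1156131352}{49275}} = - \frac{49275}{1156131352} \approx -4.2621 \cdot 10^{-5}$)
$O - - c = - \frac{49275}{1156131352} - \left(-1\right) \left(- \frac{74169117}{48505727}\right) = - \frac{49275}{1156131352} - \frac{74169117}{48505727} = - \frac{85751631633554109}{56078991736252904}$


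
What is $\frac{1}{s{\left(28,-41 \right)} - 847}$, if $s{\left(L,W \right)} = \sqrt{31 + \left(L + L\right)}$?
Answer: $- \frac{847}{717322} - \frac{\sqrt{87}}{717322} \approx -0.0011938$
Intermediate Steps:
$s{\left(L,W \right)} = \sqrt{31 + 2 L}$
$\frac{1}{s{\left(28,-41 \right)} - 847} = \frac{1}{\sqrt{31 + 2 \cdot 28} - 847} = \frac{1}{\sqrt{31 + 56} - 847} = \frac{1}{\sqrt{87} - 847} = \frac{1}{-847 + \sqrt{87}}$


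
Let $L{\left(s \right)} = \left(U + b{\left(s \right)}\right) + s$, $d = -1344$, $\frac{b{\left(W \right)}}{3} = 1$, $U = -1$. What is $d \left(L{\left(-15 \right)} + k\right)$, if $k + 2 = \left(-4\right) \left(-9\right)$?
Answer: $-28224$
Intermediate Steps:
$b{\left(W \right)} = 3$ ($b{\left(W \right)} = 3 \cdot 1 = 3$)
$k = 34$ ($k = -2 - -36 = -2 + 36 = 34$)
$L{\left(s \right)} = 2 + s$ ($L{\left(s \right)} = \left(-1 + 3\right) + s = 2 + s$)
$d \left(L{\left(-15 \right)} + k\right) = - 1344 \left(\left(2 - 15\right) + 34\right) = - 1344 \left(-13 + 34\right) = \left(-1344\right) 21 = -28224$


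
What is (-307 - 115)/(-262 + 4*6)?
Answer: 211/119 ≈ 1.7731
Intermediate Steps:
(-307 - 115)/(-262 + 4*6) = -422/(-262 + 24) = -422/(-238) = -422*(-1/238) = 211/119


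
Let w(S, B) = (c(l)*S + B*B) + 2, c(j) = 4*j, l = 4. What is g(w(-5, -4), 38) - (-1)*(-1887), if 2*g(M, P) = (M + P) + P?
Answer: -1880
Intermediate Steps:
w(S, B) = 2 + B**2 + 16*S (w(S, B) = ((4*4)*S + B*B) + 2 = (16*S + B**2) + 2 = (B**2 + 16*S) + 2 = 2 + B**2 + 16*S)
g(M, P) = P + M/2 (g(M, P) = ((M + P) + P)/2 = (M + 2*P)/2 = P + M/2)
g(w(-5, -4), 38) - (-1)*(-1887) = (38 + (2 + (-4)**2 + 16*(-5))/2) - (-1)*(-1887) = (38 + (2 + 16 - 80)/2) - 1*1887 = (38 + (1/2)*(-62)) - 1887 = (38 - 31) - 1887 = 7 - 1887 = -1880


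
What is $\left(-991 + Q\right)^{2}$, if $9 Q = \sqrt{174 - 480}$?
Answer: $\frac{\left(2973 - i \sqrt{34}\right)^{2}}{9} \approx 9.8208 \cdot 10^{5} - 3852.3 i$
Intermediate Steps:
$Q = \frac{i \sqrt{34}}{3}$ ($Q = \frac{\sqrt{174 - 480}}{9} = \frac{\sqrt{-306}}{9} = \frac{3 i \sqrt{34}}{9} = \frac{i \sqrt{34}}{3} \approx 1.9437 i$)
$\left(-991 + Q\right)^{2} = \left(-991 + \frac{i \sqrt{34}}{3}\right)^{2}$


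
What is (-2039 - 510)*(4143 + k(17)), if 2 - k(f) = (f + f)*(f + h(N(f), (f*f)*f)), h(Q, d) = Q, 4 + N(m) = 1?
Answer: -9352281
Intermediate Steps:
N(m) = -3 (N(m) = -4 + 1 = -3)
k(f) = 2 - 2*f*(-3 + f) (k(f) = 2 - (f + f)*(f - 3) = 2 - 2*f*(-3 + f))
(-2039 - 510)*(4143 + k(17)) = (-2039 - 510)*(4143 + (2 - 2*17**2 + 6*17)) = -2549*(4143 + (2 - 2*289 + 102)) = -2549*(4143 + (2 - 578 + 102)) = -2549*(4143 - 474) = -2549*3669 = -9352281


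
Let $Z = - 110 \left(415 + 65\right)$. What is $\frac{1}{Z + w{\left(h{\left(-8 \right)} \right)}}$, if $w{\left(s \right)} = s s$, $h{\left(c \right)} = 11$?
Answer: $- \frac{1}{52679} \approx -1.8983 \cdot 10^{-5}$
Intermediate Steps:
$w{\left(s \right)} = s^{2}$
$Z = -52800$ ($Z = \left(-110\right) 480 = -52800$)
$\frac{1}{Z + w{\left(h{\left(-8 \right)} \right)}} = \frac{1}{-52800 + 11^{2}} = \frac{1}{-52800 + 121} = \frac{1}{-52679} = - \frac{1}{52679}$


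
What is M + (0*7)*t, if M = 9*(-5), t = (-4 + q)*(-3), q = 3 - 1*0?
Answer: -45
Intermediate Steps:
q = 3 (q = 3 + 0 = 3)
t = 3 (t = (-4 + 3)*(-3) = -1*(-3) = 3)
M = -45
M + (0*7)*t = -45 + (0*7)*3 = -45 + 0*3 = -45 + 0 = -45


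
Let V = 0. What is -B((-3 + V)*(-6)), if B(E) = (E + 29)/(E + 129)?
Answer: -47/147 ≈ -0.31973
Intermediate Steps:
B(E) = (29 + E)/(129 + E)
-B((-3 + V)*(-6)) = -(29 + (-3 + 0)*(-6))/(129 + (-3 + 0)*(-6)) = -(29 - 3*(-6))/(129 - 3*(-6)) = -(29 + 18)/(129 + 18) = -47/147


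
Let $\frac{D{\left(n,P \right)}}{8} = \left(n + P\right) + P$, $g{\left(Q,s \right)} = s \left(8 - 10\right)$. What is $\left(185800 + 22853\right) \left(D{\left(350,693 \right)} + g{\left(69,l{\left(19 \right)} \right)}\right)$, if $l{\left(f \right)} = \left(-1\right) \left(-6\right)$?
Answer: $2895269028$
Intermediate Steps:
$l{\left(f \right)} = 6$
$g{\left(Q,s \right)} = - 2 s$ ($g{\left(Q,s \right)} = s \left(-2\right) = - 2 s$)
$D{\left(n,P \right)} = 8 n + 16 P$ ($D{\left(n,P \right)} = 8 \left(\left(n + P\right) + P\right) = 8 \left(\left(P + n\right) + P\right) = 8 \left(n + 2 P\right) = 8 n + 16 P$)
$\left(185800 + 22853\right) \left(D{\left(350,693 \right)} + g{\left(69,l{\left(19 \right)} \right)}\right) = \left(185800 + 22853\right) \left(\left(8 \cdot 350 + 16 \cdot 693\right) - 12\right) = 208653 \left(\left(2800 + 11088\right) - 12\right) = 208653 \left(13888 - 12\right) = 208653 \cdot 13876 = 2895269028$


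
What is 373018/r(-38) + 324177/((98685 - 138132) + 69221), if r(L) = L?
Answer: -5546959603/565706 ≈ -9805.4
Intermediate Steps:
373018/r(-38) + 324177/((98685 - 138132) + 69221) = 373018/(-38) + 324177/((98685 - 138132) + 69221) = 373018*(-1/38) + 324177/(-39447 + 69221) = -186509/19 + 324177/29774 = -5546959603/565706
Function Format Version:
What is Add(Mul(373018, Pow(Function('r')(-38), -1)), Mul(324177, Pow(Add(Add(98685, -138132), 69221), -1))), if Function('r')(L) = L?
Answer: Rational(-5546959603, 565706) ≈ -9805.4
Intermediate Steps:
Add(Mul(373018, Pow(Function('r')(-38), -1)), Mul(324177, Pow(Add(Add(98685, -138132), 69221), -1))) = Add(Mul(373018, Pow(-38, -1)), Mul(324177, Pow(Add(Add(98685, -138132), 69221), -1))) = Add(Mul(373018, Rational(-1, 38)), Mul(324177, Pow(Add(-39447, 69221), -1))) = Add(Rational(-186509, 19), Mul(324177, Pow(29774, -1))) = Add(Rational(-186509, 19), Mul(324177, Rational(1, 29774))) = Add(Rational(-186509, 19), Rational(324177, 29774)) = Rational(-5546959603, 565706)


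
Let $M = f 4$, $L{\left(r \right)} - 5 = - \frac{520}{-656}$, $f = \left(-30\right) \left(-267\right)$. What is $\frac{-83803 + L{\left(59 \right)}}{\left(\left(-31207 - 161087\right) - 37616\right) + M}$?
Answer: $\frac{6871371}{16225340} \approx 0.4235$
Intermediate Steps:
$f = 8010$
$L{\left(r \right)} = \frac{475}{82}$ ($L{\left(r \right)} = 5 - \frac{520}{-656} = 5 - - \frac{65}{82} = 5 + \frac{65}{82} = \frac{475}{82}$)
$M = 32040$ ($M = 8010 \cdot 4 = 32040$)
$\frac{-83803 + L{\left(59 \right)}}{\left(\left(-31207 - 161087\right) - 37616\right) + M} = \frac{-83803 + \frac{475}{82}}{\left(\left(-31207 - 161087\right) - 37616\right) + 32040} = - \frac{6871371}{82 \left(\left(-192294 - 37616\right) + 32040\right)} = - \frac{6871371}{82 \left(-229910 + 32040\right)} = - \frac{6871371}{82 \left(-197870\right)} = \left(- \frac{6871371}{82}\right) \left(- \frac{1}{197870}\right) = \frac{6871371}{16225340}$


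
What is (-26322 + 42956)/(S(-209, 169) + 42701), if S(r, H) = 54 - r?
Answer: 8317/21482 ≈ 0.38716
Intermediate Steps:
(-26322 + 42956)/(S(-209, 169) + 42701) = (-26322 + 42956)/((54 - 1*(-209)) + 42701) = 16634/((54 + 209) + 42701) = 16634/(263 + 42701) = 16634/42964 = 16634*(1/42964) = 8317/21482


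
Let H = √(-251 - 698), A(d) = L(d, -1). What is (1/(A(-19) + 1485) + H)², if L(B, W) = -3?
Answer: -2084311475/2196324 + I*√949/741 ≈ -949.0 + 0.041573*I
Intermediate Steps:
A(d) = -3
H = I*√949 (H = √(-949) = I*√949 ≈ 30.806*I)
(1/(A(-19) + 1485) + H)² = (1/(-3 + 1485) + I*√949)² = (1/1482 + I*√949)²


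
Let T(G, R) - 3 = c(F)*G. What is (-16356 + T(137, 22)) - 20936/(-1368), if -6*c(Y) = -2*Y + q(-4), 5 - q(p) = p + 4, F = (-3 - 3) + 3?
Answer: -5673391/342 ≈ -16589.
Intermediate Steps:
F = -3 (F = -6 + 3 = -3)
q(p) = 1 - p (q(p) = 5 - (p + 4) = 5 - (4 + p) = 5 + (-4 - p) = 1 - p)
c(Y) = -5/6 + Y/3 (c(Y) = -(-2*Y + (1 - 1*(-4)))/6 = -(-2*Y + (1 + 4))/6 = -(-2*Y + 5)/6 = -(5 - 2*Y)/6 = -5/6 + Y/3)
T(G, R) = 3 - 11*G/6 (T(G, R) = 3 + (-5/6 + (1/3)*(-3))*G = 3 + (-5/6 - 1)*G = 3 - 11*G/6)
(-16356 + T(137, 22)) - 20936/(-1368) = (-16356 + (3 - 11/6*137)) - 20936/(-1368) = (-16356 + (3 - 1507/6)) - 20936*(-1/1368) = (-16356 - 1489/6) + 2617/171 = -99625/6 + 2617/171 = -5673391/342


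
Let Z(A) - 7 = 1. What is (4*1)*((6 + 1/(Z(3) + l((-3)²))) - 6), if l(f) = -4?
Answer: 1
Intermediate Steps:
Z(A) = 8 (Z(A) = 7 + 1 = 8)
(4*1)*((6 + 1/(Z(3) + l((-3)²))) - 6) = (4*1)*((6 + 1/(8 - 4)) - 6) = 4*((6 + 1/4) - 6) = 4*((6 + ¼) - 6) = 4*(25/4 - 6) = 4*(¼) = 1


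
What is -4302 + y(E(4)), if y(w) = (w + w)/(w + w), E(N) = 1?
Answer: -4301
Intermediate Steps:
y(w) = 1 (y(w) = (2*w)/((2*w)) = (2*w)*(1/(2*w)) = 1)
-4302 + y(E(4)) = -4302 + 1 = -4301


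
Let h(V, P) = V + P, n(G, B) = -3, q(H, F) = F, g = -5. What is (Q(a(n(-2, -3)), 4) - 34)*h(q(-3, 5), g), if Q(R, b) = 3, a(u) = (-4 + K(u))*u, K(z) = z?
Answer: 0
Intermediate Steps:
h(V, P) = P + V
a(u) = u*(-4 + u) (a(u) = (-4 + u)*u = u*(-4 + u))
(Q(a(n(-2, -3)), 4) - 34)*h(q(-3, 5), g) = (3 - 34)*(-5 + 5) = -31*0 = 0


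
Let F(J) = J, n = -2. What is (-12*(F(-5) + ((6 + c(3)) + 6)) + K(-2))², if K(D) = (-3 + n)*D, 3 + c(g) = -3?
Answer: 4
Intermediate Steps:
c(g) = -6 (c(g) = -3 - 3 = -6)
K(D) = -5*D (K(D) = (-3 - 2)*D = -5*D)
(-12*(F(-5) + ((6 + c(3)) + 6)) + K(-2))² = (-12*(-5 + ((6 - 6) + 6)) - 5*(-2))² = (-12*(-5 + (0 + 6)) + 10)² = (-12*(-5 + 6) + 10)² = (-12*1 + 10)² = (-12 + 10)² = (-2)² = 4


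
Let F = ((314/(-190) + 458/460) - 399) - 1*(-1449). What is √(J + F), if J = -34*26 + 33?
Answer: √3787736830/4370 ≈ 14.083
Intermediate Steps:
J = -851 (J = -884 + 33 = -851)
F = 4585629/4370 (F = ((314*(-1/190) + 458*(1/460)) - 399) + 1449 = ((-157/95 + 229/230) - 399) + 1449 = (-2871/4370 - 399) + 1449 = -1746501/4370 + 1449 = 4585629/4370 ≈ 1049.3)
√(J + F) = √(-851 + 4585629/4370) = √(866759/4370) = √3787736830/4370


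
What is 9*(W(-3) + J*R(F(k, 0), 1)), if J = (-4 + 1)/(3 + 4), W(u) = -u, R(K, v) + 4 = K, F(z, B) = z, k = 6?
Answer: 135/7 ≈ 19.286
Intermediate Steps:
R(K, v) = -4 + K
J = -3/7 ≈ -0.42857
9*(W(-3) + J*R(F(k, 0), 1)) = 9*(-1*(-3) - 3*(-4 + 6)/7) = 9*(3 - 3/7*2) = 9*(3 - 6/7) = 9*(15/7) = 135/7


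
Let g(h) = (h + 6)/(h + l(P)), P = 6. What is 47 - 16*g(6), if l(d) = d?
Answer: 31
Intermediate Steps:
g(h) = 1 (g(h) = (h + 6)/(h + 6) = (6 + h)/(6 + h) = 1)
47 - 16*g(6) = 47 - 16*1 = 47 - 16 = 31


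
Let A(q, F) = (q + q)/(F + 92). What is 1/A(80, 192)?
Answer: 71/40 ≈ 1.7750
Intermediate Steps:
A(q, F) = 2*q/(92 + F) (A(q, F) = (2*q)/(92 + F) = 2*q/(92 + F))
1/A(80, 192) = 1/(2*80/(92 + 192)) = 1/(2*80/284) = 1/(2*80*(1/284)) = 1/(40/71) = 71/40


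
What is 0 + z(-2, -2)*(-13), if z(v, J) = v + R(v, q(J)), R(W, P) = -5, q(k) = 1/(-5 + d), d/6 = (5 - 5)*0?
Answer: 91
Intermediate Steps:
d = 0 (d = 6*((5 - 5)*0) = 6*(0*0) = 6*0 = 0)
q(k) = -⅕ (q(k) = 1/(-5 + 0) = 1/(-5) = -⅕)
z(v, J) = -5 + v (z(v, J) = v - 5 = -5 + v)
0 + z(-2, -2)*(-13) = 0 + (-5 - 2)*(-13) = 0 - 7*(-13) = 0 + 91 = 91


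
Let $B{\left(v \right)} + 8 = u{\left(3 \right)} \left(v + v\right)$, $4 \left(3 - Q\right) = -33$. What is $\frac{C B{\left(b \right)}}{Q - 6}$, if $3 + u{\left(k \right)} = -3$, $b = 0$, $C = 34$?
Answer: $- \frac{1088}{21} \approx -51.81$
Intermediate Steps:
$u{\left(k \right)} = -6$ ($u{\left(k \right)} = -3 - 3 = -6$)
$Q = \frac{45}{4}$ ($Q = 3 - - \frac{33}{4} = 3 + \frac{33}{4} = \frac{45}{4} \approx 11.25$)
$B{\left(v \right)} = -8 - 12 v$ ($B{\left(v \right)} = -8 - 6 \left(v + v\right) = -8 - 6 \cdot 2 v = -8 - 12 v$)
$\frac{C B{\left(b \right)}}{Q - 6} = \frac{34 \left(-8 - 0\right)}{\frac{45}{4} - 6} = \frac{34 \left(-8 + 0\right)}{\frac{21}{4}} = 34 \left(-8\right) \frac{4}{21} = \left(-272\right) \frac{4}{21} = - \frac{1088}{21}$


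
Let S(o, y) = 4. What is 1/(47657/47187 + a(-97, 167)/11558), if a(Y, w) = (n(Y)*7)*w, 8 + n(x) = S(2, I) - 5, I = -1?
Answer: 545387346/54365179 ≈ 10.032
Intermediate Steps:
n(x) = -9 (n(x) = -8 + (4 - 5) = -8 - 1 = -9)
a(Y, w) = -63*w (a(Y, w) = (-9*7)*w = -63*w)
1/(47657/47187 + a(-97, 167)/11558) = 1/(47657/47187 - 63*167/11558) = 1/(47657*(1/47187) - 10521*1/11558) = 1/(47657/47187 - 10521/11558) = 1/(54365179/545387346) = 545387346/54365179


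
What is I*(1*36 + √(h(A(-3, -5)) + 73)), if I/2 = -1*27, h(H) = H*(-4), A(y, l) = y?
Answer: -1944 - 54*√85 ≈ -2441.9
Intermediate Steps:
h(H) = -4*H
I = -54 (I = 2*(-1*27) = 2*(-27) = -54)
I*(1*36 + √(h(A(-3, -5)) + 73)) = -54*(1*36 + √(-4*(-3) + 73)) = -54*(36 + √(12 + 73)) = -54*(36 + √85) = -1944 - 54*√85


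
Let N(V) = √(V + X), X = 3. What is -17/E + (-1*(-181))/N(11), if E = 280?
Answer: -17/280 + 181*√14/14 ≈ 48.314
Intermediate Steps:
N(V) = √(3 + V) (N(V) = √(V + 3) = √(3 + V))
-17/E + (-1*(-181))/N(11) = -17/280 + (-1*(-181))/(√(3 + 11)) = -17*1/280 + 181/(√14) = -17/280 + 181*(√14/14) = -17/280 + 181*√14/14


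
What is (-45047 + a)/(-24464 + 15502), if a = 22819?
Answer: 11114/4481 ≈ 2.4803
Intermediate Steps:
(-45047 + a)/(-24464 + 15502) = (-45047 + 22819)/(-24464 + 15502) = -22228/(-8962) = -22228*(-1/8962) = 11114/4481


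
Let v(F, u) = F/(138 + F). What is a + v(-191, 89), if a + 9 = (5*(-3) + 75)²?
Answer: 190514/53 ≈ 3594.6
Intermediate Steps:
a = 3591 (a = -9 + (5*(-3) + 75)² = -9 + (-15 + 75)² = -9 + 60² = -9 + 3600 = 3591)
v(F, u) = F/(138 + F)
a + v(-191, 89) = 3591 - 191/(138 - 191) = 3591 - 191/(-53) = 3591 - 191*(-1/53) = 3591 + 191/53 = 190514/53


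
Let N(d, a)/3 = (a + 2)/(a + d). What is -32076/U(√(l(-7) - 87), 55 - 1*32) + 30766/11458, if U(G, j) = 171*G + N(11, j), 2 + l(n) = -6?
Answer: 1087335480103/408828091369 + 704517264*I*√95/356805805 ≈ 2.6596 + 19.245*I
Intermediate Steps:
l(n) = -8 (l(n) = -2 - 6 = -8)
N(d, a) = 3*(2 + a)/(a + d) (N(d, a) = 3*((a + 2)/(a + d)) = 3*((2 + a)/(a + d)) = 3*(2 + a)/(a + d))
U(G, j) = 171*G + 3*(2 + j)/(11 + j) (U(G, j) = 171*G + 3*(2 + j)/(j + 11) = 171*G + 3*(2 + j)/(11 + j))
-32076/U(√(l(-7) - 87), 55 - 1*32) + 30766/11458 = -32076*(11 + (55 - 1*32))/(3*(2 + (55 - 1*32) + 57*√(-8 - 87)*(11 + (55 - 1*32)))) + 30766/11458 = -32076*(11 + (55 - 32))/(3*(2 + (55 - 32) + 57*√(-95)*(11 + (55 - 32)))) + 30766*(1/11458) = -32076*(11 + 23)/(3*(2 + 23 + 57*(I*√95)*(11 + 23))) + 15383/5729 = -32076*34/(3*(2 + 23 + 57*(I*√95)*34)) + 15383/5729 = -32076*34/(3*(2 + 23 + 1938*I*√95)) + 15383/5729 = -32076*34/(3*(25 + 1938*I*√95)) + 15383/5729 = -32076/(75/34 + 171*I*√95) + 15383/5729 = 15383/5729 - 32076/(75/34 + 171*I*√95)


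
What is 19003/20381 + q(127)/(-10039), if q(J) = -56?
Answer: 191912453/204604859 ≈ 0.93797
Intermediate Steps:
19003/20381 + q(127)/(-10039) = 19003/20381 - 56/(-10039) = 19003*(1/20381) - 56*(-1/10039) = 19003/20381 + 56/10039 = 191912453/204604859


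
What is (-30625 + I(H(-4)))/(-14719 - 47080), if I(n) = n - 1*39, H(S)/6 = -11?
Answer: 30730/61799 ≈ 0.49726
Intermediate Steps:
H(S) = -66 (H(S) = 6*(-11) = -66)
I(n) = -39 + n (I(n) = n - 39 = -39 + n)
(-30625 + I(H(-4)))/(-14719 - 47080) = (-30625 + (-39 - 66))/(-14719 - 47080) = (-30625 - 105)/(-61799) = -30730*(-1/61799) = 30730/61799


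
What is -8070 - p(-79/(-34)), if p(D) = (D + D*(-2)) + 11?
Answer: -274675/34 ≈ -8078.7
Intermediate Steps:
p(D) = 11 - D (p(D) = (D - 2*D) + 11 = -D + 11 = 11 - D)
-8070 - p(-79/(-34)) = -8070 - (11 - (-79)/(-34)) = -8070 - (11 - (-79)*(-1)/34) = -8070 - (11 - 1*79/34) = -8070 - (11 - 79/34) = -8070 - 1*295/34 = -8070 - 295/34 = -274675/34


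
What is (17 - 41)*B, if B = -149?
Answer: 3576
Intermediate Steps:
(17 - 41)*B = (17 - 41)*(-149) = -24*(-149) = 3576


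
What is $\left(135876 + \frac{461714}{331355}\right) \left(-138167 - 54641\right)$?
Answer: $- \frac{8680920621432752}{331355} \approx -2.6198 \cdot 10^{10}$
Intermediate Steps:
$\left(135876 + \frac{461714}{331355}\right) \left(-138167 - 54641\right) = \left(135876 + 461714 \cdot \frac{1}{331355}\right) \left(-192808\right) = \left(135876 + \frac{461714}{331355}\right) \left(-192808\right) = \frac{45023653694}{331355} \left(-192808\right) = - \frac{8680920621432752}{331355}$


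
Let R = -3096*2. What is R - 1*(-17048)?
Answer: 10856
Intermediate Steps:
R = -6192
R - 1*(-17048) = -6192 - 1*(-17048) = -6192 + 17048 = 10856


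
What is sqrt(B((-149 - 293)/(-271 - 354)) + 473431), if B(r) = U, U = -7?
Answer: 4*sqrt(29589) ≈ 688.06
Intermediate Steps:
B(r) = -7
sqrt(B((-149 - 293)/(-271 - 354)) + 473431) = sqrt(-7 + 473431) = sqrt(473424) = 4*sqrt(29589)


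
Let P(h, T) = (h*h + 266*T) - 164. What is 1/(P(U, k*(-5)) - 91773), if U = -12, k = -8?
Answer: -1/81153 ≈ -1.2322e-5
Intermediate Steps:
P(h, T) = -164 + h² + 266*T (P(h, T) = (h² + 266*T) - 164 = -164 + h² + 266*T)
1/(P(U, k*(-5)) - 91773) = 1/((-164 + (-12)² + 266*(-8*(-5))) - 91773) = 1/((-164 + 144 + 266*40) - 91773) = 1/((-164 + 144 + 10640) - 91773) = 1/(10620 - 91773) = 1/(-81153) = -1/81153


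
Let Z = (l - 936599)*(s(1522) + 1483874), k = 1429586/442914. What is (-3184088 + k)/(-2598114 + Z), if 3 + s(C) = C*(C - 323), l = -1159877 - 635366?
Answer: 705137861423/2001745855325895804 ≈ 3.5226e-7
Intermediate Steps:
l = -1795243
s(C) = -3 + C*(-323 + C) (s(C) = -3 + C*(C - 323) = -3 + C*(-323 + C))
k = 714793/221457 (k = 1429586*(1/442914) = 714793/221457 ≈ 3.2277)
Z = -9038979485658 (Z = (-1795243 - 936599)*((-3 + 1522**2 - 323*1522) + 1483874) = -2731842*((-3 + 2316484 - 491606) + 1483874) = -2731842*(1824875 + 1483874) = -2731842*3308749 = -9038979485658)
(-3184088 + k)/(-2598114 + Z) = (-3184088 + 714793/221457)/(-2598114 - 9038979485658) = -705137861423/221457/(-9038982083772) = -705137861423/221457*(-1/9038982083772) = 705137861423/2001745855325895804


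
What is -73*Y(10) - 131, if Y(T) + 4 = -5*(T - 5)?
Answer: 1986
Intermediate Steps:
Y(T) = 21 - 5*T (Y(T) = -4 - 5*(T - 5) = -4 - 5*(-5 + T) = -4 + (25 - 5*T) = 21 - 5*T)
-73*Y(10) - 131 = -73*(21 - 5*10) - 131 = -73*(21 - 50) - 131 = -73*(-29) - 131 = 2117 - 131 = 1986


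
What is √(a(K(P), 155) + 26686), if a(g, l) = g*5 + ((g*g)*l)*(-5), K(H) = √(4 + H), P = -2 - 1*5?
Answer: √(29011 + 5*I*√3) ≈ 170.33 + 0.025*I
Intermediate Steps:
P = -7 (P = -2 - 5 = -7)
a(g, l) = 5*g - 5*l*g² (a(g, l) = 5*g + (g²*l)*(-5) = 5*g + (l*g²)*(-5) = 5*g - 5*l*g²)
√(a(K(P), 155) + 26686) = √(5*√(4 - 7)*(1 - 1*√(4 - 7)*155) + 26686) = √(5*√(-3)*(1 - 1*√(-3)*155) + 26686) = √(5*(I*√3)*(1 - 1*I*√3*155) + 26686) = √(5*(I*√3)*(1 - 155*I*√3) + 26686) = √(5*I*√3*(1 - 155*I*√3) + 26686) = √(26686 + 5*I*√3*(1 - 155*I*√3))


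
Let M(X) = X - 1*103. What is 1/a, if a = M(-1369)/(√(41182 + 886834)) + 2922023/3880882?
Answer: -657732874955052286/1544428849996165247 - 5542538196036032*√58001/1544428849996165247 ≈ -1.2902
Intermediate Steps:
M(X) = -103 + X (M(X) = X - 103 = -103 + X)
a = 2922023/3880882 - 368*√58001/58001 (a = (-103 - 1369)/(√(41182 + 886834)) + 2922023/3880882 = -1472*√58001/232004 + 2922023*(1/3880882) = -1472*√58001/232004 + 2922023/3880882 = -368*√58001/58001 + 2922023/3880882 = 2922023/3880882 - 368*√58001/58001 ≈ -0.77510)
1/a = 1/(2922023/3880882 - 368*√58001/58001)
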